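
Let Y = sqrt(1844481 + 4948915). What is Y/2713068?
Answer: sqrt(1698349)/1356534 ≈ 0.00096069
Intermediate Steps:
Y = 2*sqrt(1698349) (Y = sqrt(6793396) = 2*sqrt(1698349) ≈ 2606.4)
Y/2713068 = (2*sqrt(1698349))/2713068 = (2*sqrt(1698349))*(1/2713068) = sqrt(1698349)/1356534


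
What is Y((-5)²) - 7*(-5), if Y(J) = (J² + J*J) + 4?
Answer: 1289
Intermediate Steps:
Y(J) = 4 + 2*J² (Y(J) = (J² + J²) + 4 = 2*J² + 4 = 4 + 2*J²)
Y((-5)²) - 7*(-5) = (4 + 2*((-5)²)²) - 7*(-5) = (4 + 2*25²) + 35 = (4 + 2*625) + 35 = (4 + 1250) + 35 = 1254 + 35 = 1289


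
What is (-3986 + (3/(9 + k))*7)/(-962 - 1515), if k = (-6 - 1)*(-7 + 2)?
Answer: 175363/108988 ≈ 1.6090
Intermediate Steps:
k = 35 (k = -7*(-5) = 35)
(-3986 + (3/(9 + k))*7)/(-962 - 1515) = (-3986 + (3/(9 + 35))*7)/(-962 - 1515) = (-3986 + (3/44)*7)/(-2477) = (-3986 + ((1/44)*3)*7)*(-1/2477) = (-3986 + (3/44)*7)*(-1/2477) = (-3986 + 21/44)*(-1/2477) = -175363/44*(-1/2477) = 175363/108988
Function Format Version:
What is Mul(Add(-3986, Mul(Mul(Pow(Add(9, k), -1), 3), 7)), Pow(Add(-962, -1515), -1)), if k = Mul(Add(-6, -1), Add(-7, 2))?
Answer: Rational(175363, 108988) ≈ 1.6090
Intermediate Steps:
k = 35 (k = Mul(-7, -5) = 35)
Mul(Add(-3986, Mul(Mul(Pow(Add(9, k), -1), 3), 7)), Pow(Add(-962, -1515), -1)) = Mul(Add(-3986, Mul(Mul(Pow(Add(9, 35), -1), 3), 7)), Pow(Add(-962, -1515), -1)) = Mul(Add(-3986, Mul(Mul(Pow(44, -1), 3), 7)), Pow(-2477, -1)) = Mul(Add(-3986, Mul(Mul(Rational(1, 44), 3), 7)), Rational(-1, 2477)) = Mul(Add(-3986, Mul(Rational(3, 44), 7)), Rational(-1, 2477)) = Mul(Add(-3986, Rational(21, 44)), Rational(-1, 2477)) = Mul(Rational(-175363, 44), Rational(-1, 2477)) = Rational(175363, 108988)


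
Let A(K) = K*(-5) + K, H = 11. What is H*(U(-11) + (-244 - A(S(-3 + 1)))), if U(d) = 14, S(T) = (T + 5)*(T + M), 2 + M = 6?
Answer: -2266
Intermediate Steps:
M = 4 (M = -2 + 6 = 4)
S(T) = (4 + T)*(5 + T) (S(T) = (T + 5)*(T + 4) = (5 + T)*(4 + T) = (4 + T)*(5 + T))
A(K) = -4*K (A(K) = -5*K + K = -4*K)
H*(U(-11) + (-244 - A(S(-3 + 1)))) = 11*(14 + (-244 - (-4)*(20 + (-3 + 1)² + 9*(-3 + 1)))) = 11*(14 + (-244 - (-4)*(20 + (-2)² + 9*(-2)))) = 11*(14 + (-244 - (-4)*(20 + 4 - 18))) = 11*(14 + (-244 - (-4)*6)) = 11*(14 + (-244 - 1*(-24))) = 11*(14 + (-244 + 24)) = 11*(14 - 220) = 11*(-206) = -2266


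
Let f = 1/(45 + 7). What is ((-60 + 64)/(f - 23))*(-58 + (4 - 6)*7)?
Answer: 14976/1195 ≈ 12.532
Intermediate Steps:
f = 1/52 ≈ 0.019231
((-60 + 64)/(f - 23))*(-58 + (4 - 6)*7) = ((-60 + 64)/(1/52 - 23))*(-58 + (4 - 6)*7) = (4/(-1195/52))*(-58 - 2*7) = (4*(-52/1195))*(-58 - 14) = -208/1195*(-72) = 14976/1195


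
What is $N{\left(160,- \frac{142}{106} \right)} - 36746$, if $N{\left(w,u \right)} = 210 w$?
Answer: $-3146$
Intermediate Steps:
$N{\left(160,- \frac{142}{106} \right)} - 36746 = 210 \cdot 160 - 36746 = 33600 - 36746 = -3146$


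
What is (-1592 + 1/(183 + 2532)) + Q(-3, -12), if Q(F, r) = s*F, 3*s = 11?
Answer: -4352144/2715 ≈ -1603.0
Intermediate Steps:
s = 11/3 (s = (⅓)*11 = 11/3 ≈ 3.6667)
Q(F, r) = 11*F/3
(-1592 + 1/(183 + 2532)) + Q(-3, -12) = (-1592 + 1/(183 + 2532)) + (11/3)*(-3) = (-1592 + 1/2715) - 11 = -4322279/2715 - 11 = -4352144/2715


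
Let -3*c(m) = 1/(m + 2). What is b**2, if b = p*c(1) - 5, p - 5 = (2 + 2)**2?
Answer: 484/9 ≈ 53.778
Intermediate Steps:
c(m) = -1/(3*(2 + m)) (c(m) = -1/(3*(m + 2)) = -1/(3*(2 + m)))
p = 21 (p = 5 + (2 + 2)**2 = 5 + 4**2 = 5 + 16 = 21)
b = -22/3 (b = 21*(-1/(6 + 3*1)) - 5 = 21*(-1/(6 + 3)) - 5 = 21*(-1/9) - 5 = -7/3 - 5 = -22/3 ≈ -7.3333)
b**2 = (-22/3)**2 = 484/9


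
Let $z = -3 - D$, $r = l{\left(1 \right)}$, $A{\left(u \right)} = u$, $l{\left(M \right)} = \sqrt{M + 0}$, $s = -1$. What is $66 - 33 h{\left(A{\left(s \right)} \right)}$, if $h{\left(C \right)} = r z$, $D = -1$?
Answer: $132$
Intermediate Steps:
$l{\left(M \right)} = \sqrt{M}$
$r = 1$ ($r = \sqrt{1} = 1$)
$z = -2$ ($z = -3 - -1 = -3 + 1 = -2$)
$h{\left(C \right)} = -2$ ($h{\left(C \right)} = 1 \left(-2\right) = -2$)
$66 - 33 h{\left(A{\left(s \right)} \right)} = 66 - -66 = 66 + 66 = 132$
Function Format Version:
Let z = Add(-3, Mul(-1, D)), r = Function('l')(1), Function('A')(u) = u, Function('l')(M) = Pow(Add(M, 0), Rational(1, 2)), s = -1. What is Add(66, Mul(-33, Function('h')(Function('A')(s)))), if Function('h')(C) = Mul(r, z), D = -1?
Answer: 132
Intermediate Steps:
Function('l')(M) = Pow(M, Rational(1, 2))
r = 1 (r = Pow(1, Rational(1, 2)) = 1)
z = -2 (z = Add(-3, Mul(-1, -1)) = Add(-3, 1) = -2)
Function('h')(C) = -2 (Function('h')(C) = Mul(1, -2) = -2)
Add(66, Mul(-33, Function('h')(Function('A')(s)))) = Add(66, Mul(-33, -2)) = Add(66, 66) = 132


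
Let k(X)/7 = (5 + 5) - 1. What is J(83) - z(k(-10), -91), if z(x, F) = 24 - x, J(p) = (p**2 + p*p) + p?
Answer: 13900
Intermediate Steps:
J(p) = p + 2*p**2 (J(p) = (p**2 + p**2) + p = 2*p**2 + p = p + 2*p**2)
k(X) = 63 (k(X) = 7*((5 + 5) - 1) = 7*(10 - 1) = 7*9 = 63)
J(83) - z(k(-10), -91) = 83*(1 + 2*83) - (24 - 1*63) = 83*(1 + 166) - (24 - 63) = 83*167 - 1*(-39) = 13861 + 39 = 13900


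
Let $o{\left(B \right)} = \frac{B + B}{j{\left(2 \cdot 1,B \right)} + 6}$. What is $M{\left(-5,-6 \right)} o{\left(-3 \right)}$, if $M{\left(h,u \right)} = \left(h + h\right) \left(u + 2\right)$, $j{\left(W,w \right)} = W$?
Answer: $-30$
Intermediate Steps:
$o{\left(B \right)} = \frac{B}{4}$ ($o{\left(B \right)} = \frac{B + B}{2 \cdot 1 + 6} = \frac{2 B}{2 + 6} = \frac{2 B}{8} = 2 B \frac{1}{8} = \frac{B}{4}$)
$M{\left(h,u \right)} = 2 h \left(2 + u\right)$
$M{\left(-5,-6 \right)} o{\left(-3 \right)} = 2 \left(-5\right) \left(2 - 6\right) \frac{1}{4} \left(-3\right) = 2 \left(-5\right) \left(-4\right) \left(- \frac{3}{4}\right) = 40 \left(- \frac{3}{4}\right) = -30$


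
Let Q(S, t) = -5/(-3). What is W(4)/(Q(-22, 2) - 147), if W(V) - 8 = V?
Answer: -9/109 ≈ -0.082569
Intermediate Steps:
Q(S, t) = 5/3 (Q(S, t) = -5*(-1/3) = 5/3)
W(V) = 8 + V
W(4)/(Q(-22, 2) - 147) = (8 + 4)/(5/3 - 147) = 12/(-436/3) = 12*(-3/436) = -9/109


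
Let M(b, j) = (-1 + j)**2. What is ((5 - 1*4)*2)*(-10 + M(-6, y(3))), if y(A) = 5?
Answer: 12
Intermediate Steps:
((5 - 1*4)*2)*(-10 + M(-6, y(3))) = ((5 - 1*4)*2)*(-10 + (-1 + 5)**2) = ((5 - 4)*2)*(-10 + 4**2) = (1*2)*(-10 + 16) = 2*6 = 12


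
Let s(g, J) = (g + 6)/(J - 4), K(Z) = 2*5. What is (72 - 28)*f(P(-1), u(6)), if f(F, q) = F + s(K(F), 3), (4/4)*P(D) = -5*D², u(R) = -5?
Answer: -924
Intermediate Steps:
K(Z) = 10
s(g, J) = (6 + g)/(-4 + J)
P(D) = -5*D²
f(F, q) = -16 + F (f(F, q) = F + (6 + 10)/(-4 + 3) = F + 16/(-1) = F - 1*16 = F - 16 = -16 + F)
(72 - 28)*f(P(-1), u(6)) = (72 - 28)*(-16 - 5*(-1)²) = 44*(-16 - 5*1) = 44*(-16 - 5) = 44*(-21) = -924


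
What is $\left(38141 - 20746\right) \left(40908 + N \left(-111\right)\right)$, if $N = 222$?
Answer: $282947070$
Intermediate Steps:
$\left(38141 - 20746\right) \left(40908 + N \left(-111\right)\right) = \left(38141 - 20746\right) \left(40908 + 222 \left(-111\right)\right) = 17395 \left(40908 - 24642\right) = 17395 \cdot 16266 = 282947070$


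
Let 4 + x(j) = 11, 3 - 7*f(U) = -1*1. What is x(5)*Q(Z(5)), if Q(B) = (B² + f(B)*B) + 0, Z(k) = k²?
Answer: 4475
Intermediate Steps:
f(U) = 4/7 (f(U) = 3/7 - (-1)/7 = 3/7 - ⅐*(-1) = 3/7 + ⅐ = 4/7)
x(j) = 7 (x(j) = -4 + 11 = 7)
Q(B) = B² + 4*B/7 (Q(B) = (B² + 4*B/7) + 0 = B² + 4*B/7)
x(5)*Q(Z(5)) = 7*((⅐)*5²*(4 + 7*5²)) = 7*((⅐)*25*(4 + 7*25)) = 7*((⅐)*25*(4 + 175)) = 7*((⅐)*25*179) = 7*(4475/7) = 4475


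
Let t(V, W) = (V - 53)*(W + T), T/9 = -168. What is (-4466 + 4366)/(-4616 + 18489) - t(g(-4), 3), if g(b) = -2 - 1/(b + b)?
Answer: -9190183523/110984 ≈ -82806.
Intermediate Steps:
T = -1512 (T = 9*(-168) = -1512)
g(b) = -2 - 1/(2*b)
t(V, W) = (-1512 + W)*(-53 + V) (t(V, W) = (V - 53)*(W - 1512) = (-53 + V)*(-1512 + W) = (-1512 + W)*(-53 + V))
(-4466 + 4366)/(-4616 + 18489) - t(g(-4), 3) = (-4466 + 4366)/(-4616 + 18489) - (80136 - 1512*(-2 - ½/(-4)) - 53*3 + (-2 - ½/(-4))*3) = -100/13873 - (80136 - 1512*(-2 - ½*(-¼)) - 159 + (-2 - ½*(-¼))*3) = -100*1/13873 - (80136 - 1512*(-2 + ⅛) - 159 + (-2 + ⅛)*3) = -100/13873 - (80136 - 1512*(-15/8) - 159 - 15/8*3) = -100/13873 - (80136 + 2835 - 159 - 45/8) = -100/13873 - 1*662451/8 = -100/13873 - 662451/8 = -9190183523/110984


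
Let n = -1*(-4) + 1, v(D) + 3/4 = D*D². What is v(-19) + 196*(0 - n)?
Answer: -31359/4 ≈ -7839.8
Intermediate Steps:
v(D) = -¾ + D³ (v(D) = -¾ + D*D² = -¾ + D³)
n = 5 (n = 4 + 1 = 5)
v(-19) + 196*(0 - n) = (-¾ + (-19)³) + 196*(0 - 1*5) = (-¾ - 6859) + 196*(0 - 5) = -27439/4 + 196*(-5) = -27439/4 - 980 = -31359/4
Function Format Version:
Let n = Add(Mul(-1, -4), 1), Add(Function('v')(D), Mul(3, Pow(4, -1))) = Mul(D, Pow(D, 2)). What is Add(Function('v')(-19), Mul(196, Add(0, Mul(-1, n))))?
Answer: Rational(-31359, 4) ≈ -7839.8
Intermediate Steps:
Function('v')(D) = Add(Rational(-3, 4), Pow(D, 3)) (Function('v')(D) = Add(Rational(-3, 4), Mul(D, Pow(D, 2))) = Add(Rational(-3, 4), Pow(D, 3)))
n = 5 (n = Add(4, 1) = 5)
Add(Function('v')(-19), Mul(196, Add(0, Mul(-1, n)))) = Add(Add(Rational(-3, 4), Pow(-19, 3)), Mul(196, Add(0, Mul(-1, 5)))) = Add(Add(Rational(-3, 4), -6859), Mul(196, Add(0, -5))) = Add(Rational(-27439, 4), Mul(196, -5)) = Add(Rational(-27439, 4), -980) = Rational(-31359, 4)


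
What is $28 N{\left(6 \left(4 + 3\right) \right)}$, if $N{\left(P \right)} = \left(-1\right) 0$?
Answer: $0$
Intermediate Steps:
$N{\left(P \right)} = 0$
$28 N{\left(6 \left(4 + 3\right) \right)} = 28 \cdot 0 = 0$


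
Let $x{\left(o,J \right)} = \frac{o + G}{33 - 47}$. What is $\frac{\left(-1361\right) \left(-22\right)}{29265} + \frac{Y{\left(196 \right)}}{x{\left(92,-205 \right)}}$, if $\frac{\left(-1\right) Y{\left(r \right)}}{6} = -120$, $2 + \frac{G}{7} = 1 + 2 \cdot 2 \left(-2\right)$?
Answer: $- \frac{294122882}{848685} \approx -346.56$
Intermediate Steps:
$G = -63$ ($G = -14 + 7 \left(1 + 2 \cdot 2 \left(-2\right)\right) = -14 + 7 \left(1 + 2 \left(-4\right)\right) = -14 + 7 \left(1 - 8\right) = -14 + 7 \left(-7\right) = -14 - 49 = -63$)
$Y{\left(r \right)} = 720$ ($Y{\left(r \right)} = \left(-6\right) \left(-120\right) = 720$)
$x{\left(o,J \right)} = \frac{9}{2} - \frac{o}{14}$ ($x{\left(o,J \right)} = \frac{o - 63}{33 - 47} = \frac{-63 + o}{-14} = \left(-63 + o\right) \left(- \frac{1}{14}\right) = \frac{9}{2} - \frac{o}{14}$)
$\frac{\left(-1361\right) \left(-22\right)}{29265} + \frac{Y{\left(196 \right)}}{x{\left(92,-205 \right)}} = \frac{\left(-1361\right) \left(-22\right)}{29265} + \frac{720}{\frac{9}{2} - \frac{46}{7}} = 29942 \cdot \frac{1}{29265} + \frac{720}{\frac{9}{2} - \frac{46}{7}} = \frac{29942}{29265} + \frac{720}{- \frac{29}{14}} = \frac{29942}{29265} + 720 \left(- \frac{14}{29}\right) = \frac{29942}{29265} - \frac{10080}{29} = - \frac{294122882}{848685}$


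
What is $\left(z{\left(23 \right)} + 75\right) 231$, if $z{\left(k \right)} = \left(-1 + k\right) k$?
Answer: $134211$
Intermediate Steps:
$z{\left(k \right)} = k \left(-1 + k\right)$
$\left(z{\left(23 \right)} + 75\right) 231 = \left(23 \left(-1 + 23\right) + 75\right) 231 = \left(23 \cdot 22 + 75\right) 231 = \left(506 + 75\right) 231 = 581 \cdot 231 = 134211$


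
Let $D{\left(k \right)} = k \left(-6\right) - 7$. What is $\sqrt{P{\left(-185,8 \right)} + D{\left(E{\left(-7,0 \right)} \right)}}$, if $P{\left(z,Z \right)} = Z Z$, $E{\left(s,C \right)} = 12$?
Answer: $i \sqrt{15} \approx 3.873 i$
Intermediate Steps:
$P{\left(z,Z \right)} = Z^{2}$
$D{\left(k \right)} = -7 - 6 k$ ($D{\left(k \right)} = - 6 k - 7 = -7 - 6 k$)
$\sqrt{P{\left(-185,8 \right)} + D{\left(E{\left(-7,0 \right)} \right)}} = \sqrt{8^{2} - 79} = \sqrt{64 - 79} = \sqrt{-15} = i \sqrt{15}$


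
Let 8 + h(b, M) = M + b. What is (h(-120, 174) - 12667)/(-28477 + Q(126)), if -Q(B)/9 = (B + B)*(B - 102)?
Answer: 12621/82909 ≈ 0.15223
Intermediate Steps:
h(b, M) = -8 + M + b (h(b, M) = -8 + (M + b) = -8 + M + b)
Q(B) = -18*B*(-102 + B) (Q(B) = -9*(B + B)*(B - 102) = -9*2*B*(-102 + B) = -18*B*(-102 + B))
(h(-120, 174) - 12667)/(-28477 + Q(126)) = ((-8 + 174 - 120) - 12667)/(-28477 + 18*126*(102 - 1*126)) = (46 - 12667)/(-28477 + 18*126*(102 - 126)) = -12621/(-28477 + 18*126*(-24)) = -12621/(-28477 - 54432) = -12621/(-82909) = -12621*(-1/82909) = 12621/82909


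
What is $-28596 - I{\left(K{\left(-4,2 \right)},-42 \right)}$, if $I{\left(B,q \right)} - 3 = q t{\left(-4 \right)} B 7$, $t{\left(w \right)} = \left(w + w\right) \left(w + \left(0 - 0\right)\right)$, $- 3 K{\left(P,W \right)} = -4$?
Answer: $-16055$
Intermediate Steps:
$K{\left(P,W \right)} = \frac{4}{3}$ ($K{\left(P,W \right)} = \left(- \frac{1}{3}\right) \left(-4\right) = \frac{4}{3}$)
$t{\left(w \right)} = 2 w^{2}$ ($t{\left(w \right)} = 2 w \left(w + \left(0 + 0\right)\right) = 2 w \left(w + 0\right) = 2 w w = 2 w^{2}$)
$I{\left(B,q \right)} = 3 + 224 B q$ ($I{\left(B,q \right)} = 3 + q 2 \left(-4\right)^{2} B 7 = 3 + q 2 \cdot 16 B 7 = 3 + q 32 B 7 = 3 + 32 q B 7 = 3 + 32 B q 7 = 3 + 224 B q$)
$-28596 - I{\left(K{\left(-4,2 \right)},-42 \right)} = -28596 - \left(3 + 224 \cdot \frac{4}{3} \left(-42\right)\right) = -28596 - \left(3 - 12544\right) = -28596 - -12541 = -28596 + 12541 = -16055$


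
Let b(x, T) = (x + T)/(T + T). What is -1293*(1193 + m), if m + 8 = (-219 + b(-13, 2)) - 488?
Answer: -2457993/4 ≈ -6.1450e+5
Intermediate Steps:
b(x, T) = (T + x)/(2*T) (b(x, T) = (T + x)/((2*T)) = (T + x)*(1/(2*T)) = (T + x)/(2*T))
m = -2871/4 (m = -8 + ((-219 + (½)*(2 - 13)/2) - 488) = -8 + ((-219 + (½)*(½)*(-11)) - 488) = -8 + ((-219 - 11/4) - 488) = -8 + (-887/4 - 488) = -8 - 2839/4 = -2871/4 ≈ -717.75)
-1293*(1193 + m) = -1293*(1193 - 2871/4) = -1293*1901/4 = -2457993/4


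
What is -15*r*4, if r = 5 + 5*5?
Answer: -1800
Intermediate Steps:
r = 30 (r = 5 + 25 = 30)
-15*r*4 = -15*30*4 = -450*4 = -1800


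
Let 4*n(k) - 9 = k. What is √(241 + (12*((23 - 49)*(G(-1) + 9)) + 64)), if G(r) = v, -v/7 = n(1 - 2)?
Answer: √1865 ≈ 43.186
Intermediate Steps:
n(k) = 9/4 + k/4
v = -14 (v = -7*(9/4 + (1 - 2)/4) = -7*(9/4 + (¼)*(-1)) = -7*(9/4 - ¼) = -7*2 = -14)
G(r) = -14
√(241 + (12*((23 - 49)*(G(-1) + 9)) + 64)) = √(241 + (12*((23 - 49)*(-14 + 9)) + 64)) = √(241 + (12*(-26*(-5)) + 64)) = √(241 + (12*130 + 64)) = √(241 + (1560 + 64)) = √(241 + 1624) = √1865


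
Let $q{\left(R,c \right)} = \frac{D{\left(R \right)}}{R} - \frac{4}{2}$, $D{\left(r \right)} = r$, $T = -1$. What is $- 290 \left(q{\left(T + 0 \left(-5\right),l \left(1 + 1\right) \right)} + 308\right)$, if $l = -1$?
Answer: $-89030$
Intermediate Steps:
$q{\left(R,c \right)} = -1$ ($q{\left(R,c \right)} = \frac{R}{R} - \frac{4}{2} = 1 - 2 = -1$)
$- 290 \left(q{\left(T + 0 \left(-5\right),l \left(1 + 1\right) \right)} + 308\right) = - 290 \left(-1 + 308\right) = \left(-290\right) 307 = -89030$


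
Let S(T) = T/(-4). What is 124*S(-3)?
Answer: 93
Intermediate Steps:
S(T) = -T/4 (S(T) = T*(-¼) = -T/4)
124*S(-3) = 124*(-¼*(-3)) = 124*(¾) = 93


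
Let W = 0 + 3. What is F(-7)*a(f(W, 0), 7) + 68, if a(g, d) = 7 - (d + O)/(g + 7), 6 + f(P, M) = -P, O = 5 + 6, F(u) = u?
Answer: -44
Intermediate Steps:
O = 11
W = 3
f(P, M) = -6 - P
a(g, d) = 7 - (11 + d)/(7 + g) (a(g, d) = 7 - (d + 11)/(g + 7) = 7 - (11 + d)/(7 + g))
F(-7)*a(f(W, 0), 7) + 68 = -7*(38 - 1*7 + 7*(-6 - 1*3))/(7 + (-6 - 1*3)) + 68 = -7*(38 - 7 + 7*(-6 - 3))/(7 + (-6 - 3)) + 68 = -7*(38 - 7 + 7*(-9))/(7 - 9) + 68 = -7*(38 - 7 - 63)/(-2) + 68 = -(-7)*(-32)/2 + 68 = -7*16 + 68 = -112 + 68 = -44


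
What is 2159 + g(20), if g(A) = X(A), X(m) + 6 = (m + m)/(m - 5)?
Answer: 6467/3 ≈ 2155.7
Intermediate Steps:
X(m) = -6 + 2*m/(-5 + m) (X(m) = -6 + (m + m)/(m - 5) = -6 + (2*m)/(-5 + m) = -6 + 2*m/(-5 + m))
g(A) = 2*(15 - 2*A)/(-5 + A)
2159 + g(20) = 2159 + 2*(15 - 2*20)/(-5 + 20) = 2159 + 2*(15 - 40)/15 = 2159 + 2*(1/15)*(-25) = 2159 - 10/3 = 6467/3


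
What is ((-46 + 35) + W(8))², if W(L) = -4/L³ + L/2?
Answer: 804609/16384 ≈ 49.109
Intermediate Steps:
W(L) = L/2 - 4/L³ (W(L) = -4/L³ + L*(½) = -4/L³ + L/2 = L/2 - 4/L³)
((-46 + 35) + W(8))² = ((-46 + 35) + ((½)*8 - 4/8³))² = (-11 + (4 - 4*1/512))² = (-11 + (4 - 1/128))² = (-11 + 511/128)² = (-897/128)² = 804609/16384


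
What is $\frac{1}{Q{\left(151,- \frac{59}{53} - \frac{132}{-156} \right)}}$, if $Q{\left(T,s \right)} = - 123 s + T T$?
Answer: $\frac{689}{15732521} \approx 4.3795 \cdot 10^{-5}$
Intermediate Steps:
$Q{\left(T,s \right)} = T^{2} - 123 s$ ($Q{\left(T,s \right)} = - 123 s + T^{2} = T^{2} - 123 s$)
$\frac{1}{Q{\left(151,- \frac{59}{53} - \frac{132}{-156} \right)}} = \frac{1}{151^{2} - 123 \left(- \frac{59}{53} - \frac{132}{-156}\right)} = \frac{1}{22801 - 123 \left(\left(-59\right) \frac{1}{53} - - \frac{11}{13}\right)} = \frac{1}{22801 - 123 \left(- \frac{59}{53} + \frac{11}{13}\right)} = \frac{1}{22801 - - \frac{22632}{689}} = \frac{1}{22801 + \frac{22632}{689}} = \frac{1}{\frac{15732521}{689}} = \frac{689}{15732521}$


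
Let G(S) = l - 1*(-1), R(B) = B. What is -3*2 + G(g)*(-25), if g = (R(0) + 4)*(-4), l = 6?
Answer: -181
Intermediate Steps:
g = -16 (g = (0 + 4)*(-4) = 4*(-4) = -16)
G(S) = 7 (G(S) = 6 - 1*(-1) = 6 + 1 = 7)
-3*2 + G(g)*(-25) = -3*2 + 7*(-25) = -6 - 175 = -181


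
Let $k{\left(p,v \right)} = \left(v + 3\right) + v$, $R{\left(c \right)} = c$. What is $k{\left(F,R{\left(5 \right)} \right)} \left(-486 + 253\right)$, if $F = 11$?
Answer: $-3029$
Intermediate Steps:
$k{\left(p,v \right)} = 3 + 2 v$ ($k{\left(p,v \right)} = \left(3 + v\right) + v = 3 + 2 v$)
$k{\left(F,R{\left(5 \right)} \right)} \left(-486 + 253\right) = \left(3 + 2 \cdot 5\right) \left(-486 + 253\right) = \left(3 + 10\right) \left(-233\right) = 13 \left(-233\right) = -3029$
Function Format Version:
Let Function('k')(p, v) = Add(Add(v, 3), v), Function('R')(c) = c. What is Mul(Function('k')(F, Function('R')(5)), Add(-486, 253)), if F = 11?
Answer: -3029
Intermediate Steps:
Function('k')(p, v) = Add(3, Mul(2, v)) (Function('k')(p, v) = Add(Add(3, v), v) = Add(3, Mul(2, v)))
Mul(Function('k')(F, Function('R')(5)), Add(-486, 253)) = Mul(Add(3, Mul(2, 5)), Add(-486, 253)) = Mul(Add(3, 10), -233) = Mul(13, -233) = -3029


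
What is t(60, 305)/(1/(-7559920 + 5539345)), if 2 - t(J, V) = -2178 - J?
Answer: -4526088000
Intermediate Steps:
t(J, V) = 2180 + J (t(J, V) = 2 - (-2178 - J) = 2 + (2178 + J) = 2180 + J)
t(60, 305)/(1/(-7559920 + 5539345)) = (2180 + 60)/(1/(-7559920 + 5539345)) = 2240/(1/(-2020575)) = 2240/(-1/2020575) = 2240*(-2020575) = -4526088000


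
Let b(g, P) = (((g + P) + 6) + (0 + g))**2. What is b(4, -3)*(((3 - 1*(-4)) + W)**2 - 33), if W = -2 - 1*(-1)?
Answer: 363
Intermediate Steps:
W = -1 (W = -2 + 1 = -1)
b(g, P) = (6 + P + 2*g)**2 (b(g, P) = (((P + g) + 6) + g)**2 = ((6 + P + g) + g)**2 = (6 + P + 2*g)**2)
b(4, -3)*(((3 - 1*(-4)) + W)**2 - 33) = (6 - 3 + 2*4)**2*(((3 - 1*(-4)) - 1)**2 - 33) = (6 - 3 + 8)**2*(((3 + 4) - 1)**2 - 33) = 11**2*((7 - 1)**2 - 33) = 121*(6**2 - 33) = 121*(36 - 33) = 121*3 = 363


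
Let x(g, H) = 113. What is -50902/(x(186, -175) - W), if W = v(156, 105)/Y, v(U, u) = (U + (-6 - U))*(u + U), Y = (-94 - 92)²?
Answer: -97833644/217273 ≈ -450.28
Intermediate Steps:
Y = 34596 (Y = (-186)² = 34596)
v(U, u) = -6*U - 6*u (v(U, u) = -6*(U + u) = -6*U - 6*u)
W = -87/1922 (W = (-6*156 - 6*105)/34596 = (-936 - 630)*(1/34596) = -1566*1/34596 = -87/1922 ≈ -0.045265)
-50902/(x(186, -175) - W) = -50902/(113 - 1*(-87/1922)) = -50902/(113 + 87/1922) = -50902/217273/1922 = -50902*1922/217273 = -97833644/217273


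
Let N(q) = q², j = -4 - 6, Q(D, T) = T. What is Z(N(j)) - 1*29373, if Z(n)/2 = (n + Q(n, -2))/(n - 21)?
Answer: -2320271/79 ≈ -29371.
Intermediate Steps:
j = -10
Z(n) = 2*(-2 + n)/(-21 + n) (Z(n) = 2*((n - 2)/(n - 21)) = 2*((-2 + n)/(-21 + n)) = 2*(-2 + n)/(-21 + n))
Z(N(j)) - 1*29373 = 2*(-2 + (-10)²)/(-21 + (-10)²) - 1*29373 = 2*(-2 + 100)/(-21 + 100) - 29373 = 2*98/79 - 29373 = 2*(1/79)*98 - 29373 = 196/79 - 29373 = -2320271/79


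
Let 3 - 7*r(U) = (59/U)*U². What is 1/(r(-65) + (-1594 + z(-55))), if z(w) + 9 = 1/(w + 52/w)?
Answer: -21539/22717876 ≈ -0.00094811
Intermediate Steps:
z(w) = -9 + 1/(w + 52/w)
r(U) = 3/7 - 59*U/7 (r(U) = 3/7 - 59/U*U²/7 = 3/7 - 59*U/7)
1/(r(-65) + (-1594 + z(-55))) = 1/((3/7 - 59/7*(-65)) + (-1594 + (-468 - 55 - 9*(-55)²)/(52 + (-55)²))) = 1/((3/7 + 3835/7) + (-1594 + (-468 - 55 - 9*3025)/(52 + 3025))) = 1/(3838/7 + (-1594 + (-468 - 55 - 27225)/3077)) = 1/(3838/7 + (-1594 + (1/3077)*(-27748))) = 1/(3838/7 + (-1594 - 27748/3077)) = 1/(3838/7 - 4932486/3077) = 1/(-22717876/21539) = -21539/22717876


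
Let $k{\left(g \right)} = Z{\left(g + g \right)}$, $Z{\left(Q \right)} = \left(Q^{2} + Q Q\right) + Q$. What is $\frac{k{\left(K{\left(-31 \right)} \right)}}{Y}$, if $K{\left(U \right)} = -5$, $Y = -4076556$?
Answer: $- \frac{95}{2038278} \approx -4.6608 \cdot 10^{-5}$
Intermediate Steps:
$Z{\left(Q \right)} = Q + 2 Q^{2}$ ($Z{\left(Q \right)} = \left(Q^{2} + Q^{2}\right) + Q = 2 Q^{2} + Q = Q + 2 Q^{2}$)
$k{\left(g \right)} = 2 g \left(1 + 4 g\right)$ ($k{\left(g \right)} = \left(g + g\right) \left(1 + 2 \left(g + g\right)\right) = 2 g \left(1 + 2 \cdot 2 g\right) = 2 g \left(1 + 4 g\right)$)
$\frac{k{\left(K{\left(-31 \right)} \right)}}{Y} = \frac{2 \left(-5\right) \left(1 + 4 \left(-5\right)\right)}{-4076556} = 2 \left(-5\right) \left(1 - 20\right) \left(- \frac{1}{4076556}\right) = 2 \left(-5\right) \left(-19\right) \left(- \frac{1}{4076556}\right) = 190 \left(- \frac{1}{4076556}\right) = - \frac{95}{2038278}$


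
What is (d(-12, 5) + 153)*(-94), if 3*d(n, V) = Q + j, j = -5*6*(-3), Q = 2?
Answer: -51794/3 ≈ -17265.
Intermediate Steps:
j = 90 (j = -30*(-3) = 90)
d(n, V) = 92/3 (d(n, V) = (2 + 90)/3 = (1/3)*92 = 92/3)
(d(-12, 5) + 153)*(-94) = (92/3 + 153)*(-94) = (551/3)*(-94) = -51794/3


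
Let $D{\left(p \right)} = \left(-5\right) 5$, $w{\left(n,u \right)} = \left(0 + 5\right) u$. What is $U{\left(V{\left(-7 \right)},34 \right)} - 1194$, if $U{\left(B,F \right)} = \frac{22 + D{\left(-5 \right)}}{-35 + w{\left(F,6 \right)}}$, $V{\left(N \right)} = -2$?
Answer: $- \frac{5967}{5} \approx -1193.4$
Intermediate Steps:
$w{\left(n,u \right)} = 5 u$
$D{\left(p \right)} = -25$
$U{\left(B,F \right)} = \frac{3}{5}$ ($U{\left(B,F \right)} = \frac{22 - 25}{-35 + 5 \cdot 6} = - \frac{3}{-35 + 30} = - \frac{3}{-5} = \left(-3\right) \left(- \frac{1}{5}\right) = \frac{3}{5}$)
$U{\left(V{\left(-7 \right)},34 \right)} - 1194 = \frac{3}{5} - 1194 = - \frac{5967}{5}$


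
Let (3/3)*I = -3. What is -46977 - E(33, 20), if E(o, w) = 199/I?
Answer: -140732/3 ≈ -46911.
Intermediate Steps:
I = -3
E(o, w) = -199/3 (E(o, w) = 199/(-3) = 199*(-⅓) = -199/3)
-46977 - E(33, 20) = -46977 - 1*(-199/3) = -46977 + 199/3 = -140732/3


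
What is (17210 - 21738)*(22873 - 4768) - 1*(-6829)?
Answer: -81972611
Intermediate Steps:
(17210 - 21738)*(22873 - 4768) - 1*(-6829) = -4528*18105 + 6829 = -81979440 + 6829 = -81972611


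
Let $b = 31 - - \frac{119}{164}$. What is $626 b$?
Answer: $\frac{1628539}{82} \approx 19860.0$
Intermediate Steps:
$b = \frac{5203}{164}$ ($b = 31 - \left(-119\right) \frac{1}{164} = 31 - - \frac{119}{164} = 31 + \frac{119}{164} = \frac{5203}{164} \approx 31.726$)
$626 b = 626 \cdot \frac{5203}{164} = \frac{1628539}{82}$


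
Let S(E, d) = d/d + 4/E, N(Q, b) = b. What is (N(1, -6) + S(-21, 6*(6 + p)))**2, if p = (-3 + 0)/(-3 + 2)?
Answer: 11881/441 ≈ 26.941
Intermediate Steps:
p = 3 (p = -3/(-1) = -3*(-1) = 3)
S(E, d) = 1 + 4/E
(N(1, -6) + S(-21, 6*(6 + p)))**2 = (-6 + (4 - 21)/(-21))**2 = (-6 - 1/21*(-17))**2 = (-6 + 17/21)**2 = (-109/21)**2 = 11881/441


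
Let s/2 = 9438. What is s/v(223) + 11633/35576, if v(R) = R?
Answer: 674126735/7933448 ≈ 84.973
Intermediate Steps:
s = 18876 (s = 2*9438 = 18876)
s/v(223) + 11633/35576 = 18876/223 + 11633/35576 = 674126735/7933448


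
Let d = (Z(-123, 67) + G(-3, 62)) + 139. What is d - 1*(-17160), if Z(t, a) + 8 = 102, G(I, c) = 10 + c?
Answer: 17465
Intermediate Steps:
Z(t, a) = 94 (Z(t, a) = -8 + 102 = 94)
d = 305 (d = (94 + (10 + 62)) + 139 = (94 + 72) + 139 = 166 + 139 = 305)
d - 1*(-17160) = 305 - 1*(-17160) = 305 + 17160 = 17465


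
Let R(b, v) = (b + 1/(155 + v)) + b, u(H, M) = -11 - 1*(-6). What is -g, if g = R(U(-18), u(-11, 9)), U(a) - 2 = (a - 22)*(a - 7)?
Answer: -300601/150 ≈ -2004.0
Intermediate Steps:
u(H, M) = -5 (u(H, M) = -11 + 6 = -5)
U(a) = 2 + (-22 + a)*(-7 + a) (U(a) = 2 + (a - 22)*(a - 7) = 2 + (-22 + a)*(-7 + a))
R(b, v) = 1/(155 + v) + 2*b
g = 300601/150 (g = (1 + 310*(156 + (-18)² - 29*(-18)) + 2*(156 + (-18)² - 29*(-18))*(-5))/(155 - 5) = (1 + 310*(156 + 324 + 522) + 2*(156 + 324 + 522)*(-5))/150 = (1 + 310*1002 + 2*1002*(-5))/150 = (1 + 310620 - 10020)/150 = (1/150)*300601 = 300601/150 ≈ 2004.0)
-g = -1*300601/150 = -300601/150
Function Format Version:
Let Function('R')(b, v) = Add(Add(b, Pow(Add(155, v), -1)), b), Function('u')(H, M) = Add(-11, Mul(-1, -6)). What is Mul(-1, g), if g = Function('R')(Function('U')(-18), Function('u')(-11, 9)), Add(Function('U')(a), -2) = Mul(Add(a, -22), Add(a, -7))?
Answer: Rational(-300601, 150) ≈ -2004.0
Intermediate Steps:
Function('u')(H, M) = -5 (Function('u')(H, M) = Add(-11, 6) = -5)
Function('U')(a) = Add(2, Mul(Add(-22, a), Add(-7, a))) (Function('U')(a) = Add(2, Mul(Add(a, -22), Add(a, -7))) = Add(2, Mul(Add(-22, a), Add(-7, a))))
Function('R')(b, v) = Add(Pow(Add(155, v), -1), Mul(2, b))
g = Rational(300601, 150) (g = Mul(Pow(Add(155, -5), -1), Add(1, Mul(310, Add(156, Pow(-18, 2), Mul(-29, -18))), Mul(2, Add(156, Pow(-18, 2), Mul(-29, -18)), -5))) = Mul(Pow(150, -1), Add(1, Mul(310, Add(156, 324, 522)), Mul(2, Add(156, 324, 522), -5))) = Mul(Rational(1, 150), Add(1, Mul(310, 1002), Mul(2, 1002, -5))) = Mul(Rational(1, 150), Add(1, 310620, -10020)) = Mul(Rational(1, 150), 300601) = Rational(300601, 150) ≈ 2004.0)
Mul(-1, g) = Mul(-1, Rational(300601, 150)) = Rational(-300601, 150)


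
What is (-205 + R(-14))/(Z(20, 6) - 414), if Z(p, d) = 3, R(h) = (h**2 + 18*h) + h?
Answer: 275/411 ≈ 0.66910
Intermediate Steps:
R(h) = h**2 + 19*h
(-205 + R(-14))/(Z(20, 6) - 414) = (-205 - 14*(19 - 14))/(3 - 414) = (-205 - 14*5)/(-411) = (-205 - 70)*(-1/411) = -275*(-1/411) = 275/411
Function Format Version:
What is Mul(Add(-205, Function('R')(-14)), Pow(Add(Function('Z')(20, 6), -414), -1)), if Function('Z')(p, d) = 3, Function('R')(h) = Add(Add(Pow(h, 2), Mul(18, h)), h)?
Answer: Rational(275, 411) ≈ 0.66910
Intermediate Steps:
Function('R')(h) = Add(Pow(h, 2), Mul(19, h))
Mul(Add(-205, Function('R')(-14)), Pow(Add(Function('Z')(20, 6), -414), -1)) = Mul(Add(-205, Mul(-14, Add(19, -14))), Pow(Add(3, -414), -1)) = Mul(Add(-205, Mul(-14, 5)), Pow(-411, -1)) = Mul(Add(-205, -70), Rational(-1, 411)) = Mul(-275, Rational(-1, 411)) = Rational(275, 411)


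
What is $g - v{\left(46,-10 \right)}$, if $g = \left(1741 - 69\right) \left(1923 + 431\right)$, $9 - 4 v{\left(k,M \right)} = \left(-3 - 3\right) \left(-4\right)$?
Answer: $\frac{15743567}{4} \approx 3.9359 \cdot 10^{6}$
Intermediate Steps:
$v{\left(k,M \right)} = - \frac{15}{4}$ ($v{\left(k,M \right)} = \frac{9}{4} - \frac{\left(-3 - 3\right) \left(-4\right)}{4} = \frac{9}{4} - \frac{\left(-6\right) \left(-4\right)}{4} = \frac{9}{4} - 6 = - \frac{15}{4}$)
$g = 3935888$ ($g = 1672 \cdot 2354 = 3935888$)
$g - v{\left(46,-10 \right)} = 3935888 - - \frac{15}{4} = 3935888 + \frac{15}{4} = \frac{15743567}{4}$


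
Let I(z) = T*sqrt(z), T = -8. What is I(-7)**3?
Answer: 3584*I*sqrt(7) ≈ 9482.4*I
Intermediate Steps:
I(z) = -8*sqrt(z)
I(-7)**3 = (-8*I*sqrt(7))**3 = 3584*I*sqrt(7)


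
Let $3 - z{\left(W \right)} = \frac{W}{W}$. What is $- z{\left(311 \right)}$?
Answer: $-2$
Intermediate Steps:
$z{\left(W \right)} = 2$ ($z{\left(W \right)} = 3 - \frac{W}{W} = 3 - 1 = 2$)
$- z{\left(311 \right)} = \left(-1\right) 2 = -2$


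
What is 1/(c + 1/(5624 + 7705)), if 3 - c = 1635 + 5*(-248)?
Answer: -13329/5224967 ≈ -0.0025510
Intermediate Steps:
c = -392 (c = 3 - (1635 + 5*(-248)) = 3 - (1635 - 1240) = 3 - 1*395 = 3 - 395 = -392)
1/(c + 1/(5624 + 7705)) = 1/(-392 + 1/(5624 + 7705)) = 1/(-392 + 1/13329) = 1/(-5224967/13329) = -13329/5224967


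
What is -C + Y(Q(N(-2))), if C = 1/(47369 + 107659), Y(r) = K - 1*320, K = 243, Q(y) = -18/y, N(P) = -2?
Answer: -11937157/155028 ≈ -77.000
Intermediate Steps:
Y(r) = -77 (Y(r) = 243 - 1*320 = 243 - 320 = -77)
C = 1/155028 ≈ 6.4504e-6
-C + Y(Q(N(-2))) = -1*1/155028 - 77 = -1/155028 - 77 = -11937157/155028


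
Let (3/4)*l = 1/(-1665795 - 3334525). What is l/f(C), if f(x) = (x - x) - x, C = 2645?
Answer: 1/9919384800 ≈ 1.0081e-10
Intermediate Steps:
l = -1/3750240 (l = 4/(3*(-1665795 - 3334525)) = (4/3)/(-5000320) = (4/3)*(-1/5000320) = -1/3750240 ≈ -2.6665e-7)
f(x) = -x (f(x) = 0 - x = -x)
l/f(C) = -1/(3750240*((-1*2645))) = -1/3750240/(-2645) = -1/3750240*(-1/2645) = 1/9919384800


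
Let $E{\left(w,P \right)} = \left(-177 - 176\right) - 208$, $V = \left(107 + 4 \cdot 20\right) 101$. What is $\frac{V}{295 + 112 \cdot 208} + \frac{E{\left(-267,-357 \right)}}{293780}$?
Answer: $\frac{5535388309}{6930563980} \approx 0.79869$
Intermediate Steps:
$V = 18887$ ($V = \left(107 + 80\right) 101 = 187 \cdot 101 = 18887$)
$E{\left(w,P \right)} = -561$ ($E{\left(w,P \right)} = -353 - 208 = -561$)
$\frac{V}{295 + 112 \cdot 208} + \frac{E{\left(-267,-357 \right)}}{293780} = \frac{18887}{295 + 112 \cdot 208} - \frac{561}{293780} = \frac{18887}{295 + 23296} - \frac{561}{293780} = \frac{18887}{23591} - \frac{561}{293780} = \frac{5535388309}{6930563980}$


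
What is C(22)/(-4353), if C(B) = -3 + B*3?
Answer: -21/1451 ≈ -0.014473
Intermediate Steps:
C(B) = -3 + 3*B
C(22)/(-4353) = (-3 + 3*22)/(-4353) = (-3 + 66)*(-1/4353) = 63*(-1/4353) = -21/1451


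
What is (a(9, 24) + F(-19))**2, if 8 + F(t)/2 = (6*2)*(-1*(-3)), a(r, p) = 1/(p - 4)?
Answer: 1256641/400 ≈ 3141.6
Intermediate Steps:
a(r, p) = 1/(-4 + p)
F(t) = 56 (F(t) = -16 + 2*((6*2)*(-1*(-3))) = -16 + 2*(12*3) = -16 + 2*36 = -16 + 72 = 56)
(a(9, 24) + F(-19))**2 = (1/(-4 + 24) + 56)**2 = (1/20 + 56)**2 = (1121/20)**2 = 1256641/400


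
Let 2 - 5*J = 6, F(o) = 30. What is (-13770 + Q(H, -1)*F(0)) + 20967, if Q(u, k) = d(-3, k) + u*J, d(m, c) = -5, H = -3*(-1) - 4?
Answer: 7071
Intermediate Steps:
H = -1 (H = 3 - 4 = -1)
J = -⅘ (J = ⅖ - ⅕*6 = ⅖ - 6/5 = -⅘ ≈ -0.80000)
Q(u, k) = -5 - 4*u/5 (Q(u, k) = -5 + u*(-⅘) = -5 - 4*u/5)
(-13770 + Q(H, -1)*F(0)) + 20967 = (-13770 + (-5 - ⅘*(-1))*30) + 20967 = (-13770 + (-5 + ⅘)*30) + 20967 = (-13770 - 21/5*30) + 20967 = (-13770 - 126) + 20967 = -13896 + 20967 = 7071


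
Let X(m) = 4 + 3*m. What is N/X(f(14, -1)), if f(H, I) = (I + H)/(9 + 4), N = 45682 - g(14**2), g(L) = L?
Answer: 6498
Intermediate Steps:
N = 45486 (N = 45682 - 1*14**2 = 45682 - 1*196 = 45682 - 196 = 45486)
f(H, I) = H/13 + I/13 (f(H, I) = (H + I)/13 = (H + I)*(1/13) = H/13 + I/13)
N/X(f(14, -1)) = 45486/(4 + 3*((1/13)*14 + (1/13)*(-1))) = 45486/(4 + 3*(14/13 - 1/13)) = 45486/(4 + 3*1) = 45486/(4 + 3) = 45486/7 = 45486*(1/7) = 6498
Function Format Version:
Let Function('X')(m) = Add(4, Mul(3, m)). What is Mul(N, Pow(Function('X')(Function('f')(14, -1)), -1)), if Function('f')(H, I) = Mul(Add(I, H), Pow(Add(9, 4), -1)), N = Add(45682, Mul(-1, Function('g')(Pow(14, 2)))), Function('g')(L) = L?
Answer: 6498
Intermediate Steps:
N = 45486 (N = Add(45682, Mul(-1, Pow(14, 2))) = Add(45682, Mul(-1, 196)) = Add(45682, -196) = 45486)
Function('f')(H, I) = Add(Mul(Rational(1, 13), H), Mul(Rational(1, 13), I)) (Function('f')(H, I) = Mul(Add(H, I), Pow(13, -1)) = Mul(Add(H, I), Rational(1, 13)) = Add(Mul(Rational(1, 13), H), Mul(Rational(1, 13), I)))
Mul(N, Pow(Function('X')(Function('f')(14, -1)), -1)) = Mul(45486, Pow(Add(4, Mul(3, Add(Mul(Rational(1, 13), 14), Mul(Rational(1, 13), -1)))), -1)) = Mul(45486, Pow(Add(4, Mul(3, Add(Rational(14, 13), Rational(-1, 13)))), -1)) = Mul(45486, Pow(Add(4, Mul(3, 1)), -1)) = Mul(45486, Pow(Add(4, 3), -1)) = Mul(45486, Pow(7, -1)) = Mul(45486, Rational(1, 7)) = 6498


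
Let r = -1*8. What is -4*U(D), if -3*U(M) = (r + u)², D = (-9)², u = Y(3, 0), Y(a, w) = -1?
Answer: 108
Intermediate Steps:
r = -8
u = -1
D = 81
U(M) = -27 (U(M) = -(-8 - 1)²/3 = -⅓*(-9)² = -⅓*81 = -27)
-4*U(D) = -4*(-27) = 108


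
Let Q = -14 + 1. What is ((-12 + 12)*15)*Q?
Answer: 0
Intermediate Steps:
Q = -13
((-12 + 12)*15)*Q = ((-12 + 12)*15)*(-13) = (0*15)*(-13) = 0*(-13) = 0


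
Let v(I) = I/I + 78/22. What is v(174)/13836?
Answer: 25/76098 ≈ 0.00032852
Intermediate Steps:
v(I) = 50/11 (v(I) = 1 + 78*(1/22) = 1 + 39/11 = 50/11)
v(174)/13836 = (50/11)/13836 = (50/11)*(1/13836) = 25/76098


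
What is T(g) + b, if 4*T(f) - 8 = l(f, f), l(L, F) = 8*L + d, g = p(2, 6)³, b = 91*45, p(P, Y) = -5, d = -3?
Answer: 15385/4 ≈ 3846.3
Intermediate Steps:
b = 4095
g = -125 (g = (-5)³ = -125)
l(L, F) = -3 + 8*L (l(L, F) = 8*L - 3 = -3 + 8*L)
T(f) = 5/4 + 2*f (T(f) = 2 + (-3 + 8*f)/4 = 2 + (-¾ + 2*f) = 5/4 + 2*f)
T(g) + b = (5/4 + 2*(-125)) + 4095 = (5/4 - 250) + 4095 = -995/4 + 4095 = 15385/4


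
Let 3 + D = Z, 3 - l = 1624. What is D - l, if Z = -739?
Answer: 879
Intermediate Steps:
l = -1621 (l = 3 - 1*1624 = 3 - 1624 = -1621)
D = -742 (D = -3 - 739 = -742)
D - l = -742 - 1*(-1621) = -742 + 1621 = 879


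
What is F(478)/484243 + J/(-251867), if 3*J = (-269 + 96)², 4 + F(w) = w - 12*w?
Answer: -18468881209/365894495043 ≈ -0.050476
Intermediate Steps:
F(w) = -4 - 11*w (F(w) = -4 + (w - 12*w) = -4 - 11*w)
J = 29929/3 (J = (-269 + 96)²/3 = (⅓)*(-173)² = (⅓)*29929 = 29929/3 ≈ 9976.3)
F(478)/484243 + J/(-251867) = (-4 - 11*478)/484243 + (29929/3)/(-251867) = (-4 - 5258)*(1/484243) + (29929/3)*(-1/251867) = -5262*1/484243 - 29929/755601 = -5262/484243 - 29929/755601 = -18468881209/365894495043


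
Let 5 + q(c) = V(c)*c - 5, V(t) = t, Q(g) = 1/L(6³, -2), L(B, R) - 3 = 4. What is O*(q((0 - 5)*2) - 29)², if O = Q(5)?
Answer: 3721/7 ≈ 531.57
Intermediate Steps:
L(B, R) = 7 (L(B, R) = 3 + 4 = 7)
Q(g) = ⅐ (Q(g) = 1/7 = ⅐)
O = ⅐ ≈ 0.14286
q(c) = -10 + c² (q(c) = -5 + (c*c - 5) = -5 + (c² - 5) = -5 + (-5 + c²) = -10 + c²)
O*(q((0 - 5)*2) - 29)² = ((-10 + ((0 - 5)*2)²) - 29)²/7 = ((-10 + (-5*2)²) - 29)²/7 = ((-10 + (-10)²) - 29)²/7 = ((-10 + 100) - 29)²/7 = (90 - 29)²/7 = (⅐)*61² = (⅐)*3721 = 3721/7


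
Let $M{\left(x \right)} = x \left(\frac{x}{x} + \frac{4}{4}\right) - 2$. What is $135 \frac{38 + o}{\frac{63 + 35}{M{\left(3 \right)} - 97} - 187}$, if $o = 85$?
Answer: $- \frac{1544265}{17489} \approx -88.299$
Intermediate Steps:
$M{\left(x \right)} = -2 + 2 x$ ($M{\left(x \right)} = x \left(1 + 4 \cdot \frac{1}{4}\right) - 2 = x \left(1 + 1\right) - 2 = x 2 - 2 = 2 x - 2 = -2 + 2 x$)
$135 \frac{38 + o}{\frac{63 + 35}{M{\left(3 \right)} - 97} - 187} = 135 \frac{38 + 85}{\frac{63 + 35}{\left(-2 + 2 \cdot 3\right) - 97} - 187} = 135 \frac{123}{\frac{98}{\left(-2 + 6\right) - 97} - 187} = 135 \frac{123}{\frac{98}{4 - 97} - 187} = 135 \frac{123}{\frac{98}{-93} - 187} = 135 \frac{123}{98 \left(- \frac{1}{93}\right) - 187} = 135 \frac{123}{- \frac{98}{93} - 187} = 135 \frac{123}{- \frac{17489}{93}} = 135 \cdot 123 \left(- \frac{93}{17489}\right) = 135 \left(- \frac{11439}{17489}\right) = - \frac{1544265}{17489}$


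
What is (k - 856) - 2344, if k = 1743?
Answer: -1457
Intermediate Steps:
(k - 856) - 2344 = (1743 - 856) - 2344 = 887 - 2344 = -1457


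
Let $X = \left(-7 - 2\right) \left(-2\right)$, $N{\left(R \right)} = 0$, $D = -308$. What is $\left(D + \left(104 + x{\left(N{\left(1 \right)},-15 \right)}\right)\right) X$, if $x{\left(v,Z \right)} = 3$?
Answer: $-3618$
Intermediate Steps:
$X = 18$ ($X = \left(-9\right) \left(-2\right) = 18$)
$\left(D + \left(104 + x{\left(N{\left(1 \right)},-15 \right)}\right)\right) X = \left(-308 + \left(104 + 3\right)\right) 18 = \left(-308 + 107\right) 18 = \left(-201\right) 18 = -3618$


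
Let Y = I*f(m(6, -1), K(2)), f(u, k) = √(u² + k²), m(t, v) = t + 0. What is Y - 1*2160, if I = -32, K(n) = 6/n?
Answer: -2160 - 96*√5 ≈ -2374.7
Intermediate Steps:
m(t, v) = t
f(u, k) = √(k² + u²)
Y = -96*√5 (Y = -32*√((6/2)² + 6²) = -32*√((6*(½))² + 36) = -32*√(3² + 36) = -32*√(9 + 36) = -96*√5 ≈ -214.66)
Y - 1*2160 = -96*√5 - 1*2160 = -96*√5 - 2160 = -2160 - 96*√5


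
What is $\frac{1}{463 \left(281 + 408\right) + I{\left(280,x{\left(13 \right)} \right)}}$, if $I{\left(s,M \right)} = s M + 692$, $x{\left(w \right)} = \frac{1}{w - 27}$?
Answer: $\frac{1}{319679} \approx 3.1281 \cdot 10^{-6}$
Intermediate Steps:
$x{\left(w \right)} = \frac{1}{-27 + w}$
$I{\left(s,M \right)} = 692 + M s$ ($I{\left(s,M \right)} = M s + 692 = 692 + M s$)
$\frac{1}{463 \left(281 + 408\right) + I{\left(280,x{\left(13 \right)} \right)}} = \frac{1}{463 \left(281 + 408\right) + \left(692 + \frac{1}{-27 + 13} \cdot 280\right)} = \frac{1}{463 \cdot 689 + \left(692 + \frac{1}{-14} \cdot 280\right)} = \frac{1}{319007 + \left(692 - 20\right)} = \frac{1}{319007 + 672} = \frac{1}{319679}$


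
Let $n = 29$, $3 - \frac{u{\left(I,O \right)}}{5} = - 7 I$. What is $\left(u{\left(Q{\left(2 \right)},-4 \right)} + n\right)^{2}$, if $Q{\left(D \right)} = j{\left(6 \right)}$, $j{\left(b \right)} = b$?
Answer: $64516$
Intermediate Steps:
$Q{\left(D \right)} = 6$
$u{\left(I,O \right)} = 15 + 35 I$ ($u{\left(I,O \right)} = 15 - 5 \left(- 7 I\right) = 15 + 35 I$)
$\left(u{\left(Q{\left(2 \right)},-4 \right)} + n\right)^{2} = \left(\left(15 + 35 \cdot 6\right) + 29\right)^{2} = \left(\left(15 + 210\right) + 29\right)^{2} = \left(225 + 29\right)^{2} = 254^{2} = 64516$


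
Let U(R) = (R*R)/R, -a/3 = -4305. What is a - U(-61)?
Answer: 12976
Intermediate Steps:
a = 12915 (a = -3*(-4305) = 12915)
U(R) = R (U(R) = R**2/R = R)
a - U(-61) = 12915 - 1*(-61) = 12915 + 61 = 12976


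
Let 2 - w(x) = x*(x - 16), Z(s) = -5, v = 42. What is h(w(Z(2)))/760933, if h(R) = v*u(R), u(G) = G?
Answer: -4326/760933 ≈ -0.0056851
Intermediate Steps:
w(x) = 2 - x*(-16 + x) (w(x) = 2 - x*(x - 16) = 2 - x*(-16 + x))
h(R) = 42*R
h(w(Z(2)))/760933 = (42*(2 - 1*(-5)² + 16*(-5)))/760933 = (42*(2 - 1*25 - 80))*(1/760933) = (42*(2 - 25 - 80))*(1/760933) = (42*(-103))*(1/760933) = -4326*1/760933 = -4326/760933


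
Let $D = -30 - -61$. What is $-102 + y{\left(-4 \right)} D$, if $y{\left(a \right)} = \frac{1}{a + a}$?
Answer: $- \frac{847}{8} \approx -105.88$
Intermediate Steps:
$y{\left(a \right)} = \frac{1}{2 a}$
$D = 31$ ($D = -30 + 61 = 31$)
$-102 + y{\left(-4 \right)} D = -102 + \frac{1}{2 \left(-4\right)} 31 = -102 + \frac{1}{2} \left(- \frac{1}{4}\right) 31 = -102 - \frac{31}{8} = - \frac{847}{8}$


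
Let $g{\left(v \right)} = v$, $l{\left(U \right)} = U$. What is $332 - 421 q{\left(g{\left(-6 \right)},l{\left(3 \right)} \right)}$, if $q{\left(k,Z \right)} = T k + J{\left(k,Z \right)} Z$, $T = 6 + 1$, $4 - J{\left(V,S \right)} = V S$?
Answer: $-9772$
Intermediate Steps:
$J{\left(V,S \right)} = 4 - S V$ ($J{\left(V,S \right)} = 4 - V S = 4 - S V$)
$T = 7$
$q{\left(k,Z \right)} = 7 k + Z \left(4 - Z k\right)$ ($q{\left(k,Z \right)} = 7 k + \left(4 - Z k\right) Z = 7 k + Z \left(4 - Z k\right)$)
$332 - 421 q{\left(g{\left(-6 \right)},l{\left(3 \right)} \right)} = 332 - 421 \left(7 \left(-6\right) - 3 \left(-4 + 3 \left(-6\right)\right)\right) = 332 - 421 \left(-42 - 3 \left(-4 - 18\right)\right) = 332 - 421 \left(-42 - 3 \left(-22\right)\right) = 332 - 421 \left(-42 + 66\right) = 332 - 10104 = -9772$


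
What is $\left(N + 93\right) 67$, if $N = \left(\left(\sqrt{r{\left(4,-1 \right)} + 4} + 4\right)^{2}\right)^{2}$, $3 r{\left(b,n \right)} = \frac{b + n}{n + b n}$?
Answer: $\frac{1219802}{25} + \frac{106128 \sqrt{95}}{25} \approx 90168.0$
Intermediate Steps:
$r{\left(b,n \right)} = \frac{b + n}{3 \left(n + b n\right)}$ ($r{\left(b,n \right)} = \frac{\left(b + n\right) \frac{1}{n + b n}}{3} = \frac{\frac{1}{n + b n} \left(b + n\right)}{3} = \frac{b + n}{3 \left(n + b n\right)}$)
$N = \left(4 + \frac{\sqrt{95}}{5}\right)^{4}$ ($N = \left(\left(\sqrt{\frac{4 - 1}{3 \left(-1\right) \left(1 + 4\right)} + 4} + 4\right)^{2}\right)^{2} = \left(\left(\sqrt{\frac{1}{3} \left(-1\right) \frac{1}{5} \cdot 3 + 4} + 4\right)^{2}\right)^{2} = \left(\left(\sqrt{- \frac{1}{5} + 4} + 4\right)^{2}\right)^{2} = \left(\left(\sqrt{\frac{19}{5}} + 4\right)^{2}\right)^{2} = \left(\left(\frac{\sqrt{95}}{5} + 4\right)^{2}\right)^{2} = \left(\left(4 + \frac{\sqrt{95}}{5}\right)^{2}\right)^{2} = \left(4 + \frac{\sqrt{95}}{5}\right)^{4} \approx 1252.8$)
$\left(N + 93\right) 67 = \left(\frac{\left(20 + \sqrt{95}\right)^{4}}{625} + 93\right) 67 = \left(93 + \frac{\left(20 + \sqrt{95}\right)^{4}}{625}\right) 67 = 6231 + \frac{67 \left(20 + \sqrt{95}\right)^{4}}{625}$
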